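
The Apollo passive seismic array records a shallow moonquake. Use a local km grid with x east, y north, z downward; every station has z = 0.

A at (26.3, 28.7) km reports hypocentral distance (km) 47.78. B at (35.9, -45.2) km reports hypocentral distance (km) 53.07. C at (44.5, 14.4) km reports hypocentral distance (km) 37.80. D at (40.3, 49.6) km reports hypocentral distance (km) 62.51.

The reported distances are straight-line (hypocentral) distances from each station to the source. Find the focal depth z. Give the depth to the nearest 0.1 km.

Each station gives a sphere (x−x_i)² + (y−y_i)² + z² = d_i² (stations at z=0).
Subtracting the A sphere from B and C: z² cancels, leaving linear equations in x and y:
19.2 x − 147.8 y = 1282.97
36.4 x − 28.6 y = 1526.32
Solving: x ≈ 39.103, y ≈ -3.601 km (keep extra digits for the depth step; rounded: 39.1, -3.6).
Then from the A sphere: z² = 47.78² − (x − 26.3)² − (y − 28.7)² with x = 39.103, y = -3.601, so z ≈ 32.797 ≈ 32.8 km.

depth ≈ 32.8 km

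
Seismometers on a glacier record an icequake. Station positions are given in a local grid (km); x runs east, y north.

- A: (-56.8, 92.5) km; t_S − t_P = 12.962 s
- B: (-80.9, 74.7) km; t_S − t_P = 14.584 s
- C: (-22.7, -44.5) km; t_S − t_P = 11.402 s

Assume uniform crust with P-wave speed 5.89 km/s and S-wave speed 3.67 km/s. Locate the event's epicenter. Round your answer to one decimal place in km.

Distance from S−P lag: d = Δt · v_P v_S / (v_P − v_S) = Δt · (5.89·3.67)/(5.89−3.67) ≈ 9.7371·Δt.
So d_A = 126.21, d_B = 142.01, d_C = 111.02 km.
Circle about each station: (x + 56.8)² + (y − 92.5)² = 126.21²; (x + 80.9)² + (y − 74.7)² = 142.01²; (x + 22.7)² + (y + 44.5)² = 111.02².
Subtracting the A equation from the B and C equations removes the quadratic terms:
-48.2 x − 35.6 y = -3895.47
68.2 x − 274.0 y = -5683.43
Solving the 2×2 system: x ≈ 55.3, y ≈ 34.5 km.

(55.3, 34.5)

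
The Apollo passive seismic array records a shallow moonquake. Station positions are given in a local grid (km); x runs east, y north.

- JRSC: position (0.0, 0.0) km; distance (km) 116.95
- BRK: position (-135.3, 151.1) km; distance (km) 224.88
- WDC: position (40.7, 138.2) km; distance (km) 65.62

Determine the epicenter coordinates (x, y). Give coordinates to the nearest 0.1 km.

(79.8, 85.5)

Circle about each station: x² + y² = 116.95²; (x + 135.3)² + (y − 151.1)² = 224.88²; (x − 40.7)² + (y − 138.2)² = 65.62².
Subtracting the JRSC equation from the BRK and WDC equations removes the quadratic terms:
-270.6 x + 302.2 y = 4243.59
81.4 x + 276.4 y = 30127.05
Solving the 2×2 system: x ≈ 79.8, y ≈ 85.5 km.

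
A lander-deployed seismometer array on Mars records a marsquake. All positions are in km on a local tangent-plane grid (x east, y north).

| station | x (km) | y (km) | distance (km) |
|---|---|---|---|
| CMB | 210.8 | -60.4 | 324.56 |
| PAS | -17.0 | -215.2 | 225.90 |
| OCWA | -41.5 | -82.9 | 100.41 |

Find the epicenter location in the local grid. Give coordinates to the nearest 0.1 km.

Circle about each station: (x − 210.8)² + (y + 60.4)² = 324.56²; (x + 17.0)² + (y + 215.2)² = 225.90²; (x + 41.5)² + (y + 82.9)² = 100.41².
Subtracting the CMB equation from the PAS and OCWA equations removes the quadratic terms:
-455.6 x − 309.6 y = 52823.62
-504.6 x − 45.0 y = 55766.89
Solving the 2×2 system: x ≈ -109.7, y ≈ -9.2 km.

x ≈ -109.7 km, y ≈ -9.2 km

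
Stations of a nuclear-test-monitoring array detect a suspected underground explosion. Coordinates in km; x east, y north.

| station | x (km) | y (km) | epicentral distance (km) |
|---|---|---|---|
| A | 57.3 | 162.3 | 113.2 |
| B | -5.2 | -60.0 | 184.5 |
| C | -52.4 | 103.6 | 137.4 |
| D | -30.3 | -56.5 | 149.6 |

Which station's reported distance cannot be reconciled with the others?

B

Solve using three stations at a time. Using A, C, D (subtract circle equations pairwise → linear system) gives (x, y) ≈ (74.2, 50.4).
Distances from that point to each station vs reported:
  A: calculated 113.1 vs reported 113.2 → residual 0.1 km
  B: calculated 136.0 vs reported 184.5 → residual 48.5 km
  C: calculated 137.3 vs reported 137.4 → residual 0.1 km
  D: calculated 149.6 vs reported 149.6 → residual 0.0 km
A, C, D are mutually consistent (residuals ≈ 0); B is off by 48.5 km.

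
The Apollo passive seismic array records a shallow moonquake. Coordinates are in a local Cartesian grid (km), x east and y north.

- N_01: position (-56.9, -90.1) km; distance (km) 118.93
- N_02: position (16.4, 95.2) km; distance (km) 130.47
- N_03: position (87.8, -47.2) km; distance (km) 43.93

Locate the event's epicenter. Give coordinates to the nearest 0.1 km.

x ≈ 46.7 km, y ≈ -31.7 km

Circle about each station: (x + 56.9)² + (y + 90.1)² = 118.93²; (x − 16.4)² + (y − 95.2)² = 130.47²; (x − 87.8)² + (y + 47.2)² = 43.93².
Subtracting the N_01 equation from the N_02 and N_03 equations removes the quadratic terms:
146.6 x + 370.6 y = -4901.70
289.4 x + 85.8 y = 10795.56
Solving the 2×2 system: x ≈ 46.7, y ≈ -31.7 km.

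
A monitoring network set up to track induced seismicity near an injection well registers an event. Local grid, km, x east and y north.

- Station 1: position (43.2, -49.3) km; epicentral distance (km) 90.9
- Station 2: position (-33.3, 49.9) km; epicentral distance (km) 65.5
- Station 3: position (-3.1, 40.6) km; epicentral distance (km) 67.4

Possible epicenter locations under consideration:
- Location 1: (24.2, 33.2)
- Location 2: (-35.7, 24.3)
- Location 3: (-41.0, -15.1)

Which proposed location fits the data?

Location 3

For each candidate, compare |candidate − station| to the reported distance:
Location 1: residuals Station 1 6.2, Station 2 5.6, Station 3 39.1 → max 39.1 km
Location 2: residuals Station 1 17.0, Station 2 39.8, Station 3 31.0 → max 39.8 km
Location 3: residuals Station 1 0.0, Station 2 0.0, Station 3 0.0 → max 0.0 km
Only Location 3 has all residuals ≈ 0.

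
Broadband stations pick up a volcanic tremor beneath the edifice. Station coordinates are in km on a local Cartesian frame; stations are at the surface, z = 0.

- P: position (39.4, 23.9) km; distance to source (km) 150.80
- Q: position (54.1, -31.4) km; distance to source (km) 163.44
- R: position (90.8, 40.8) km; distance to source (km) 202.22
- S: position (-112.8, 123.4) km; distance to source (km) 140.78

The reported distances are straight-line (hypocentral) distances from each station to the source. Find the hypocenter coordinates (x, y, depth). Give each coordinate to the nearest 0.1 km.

Each station gives a sphere (x−x_i)² + (y−y_i)² + z² = d_i² (stations at z=0).
Subtracting the P sphere from Q and R: z² cancels, leaving linear equations in x and y:
29.4 x − 110.6 y = -2182.79
102.8 x + 33.8 y = -10366.58
Solving: x ≈ -98.704, y ≈ -6.502 km (keep extra digits for the depth step; rounded: -98.7, -6.5).
Then from the P sphere: z² = 150.80² − (x − 39.4)² − (y − 23.9)² with x = -98.704, y = -6.502, so z ≈ 52.380 ≈ 52.4 km.

(-98.7, -6.5, 52.4)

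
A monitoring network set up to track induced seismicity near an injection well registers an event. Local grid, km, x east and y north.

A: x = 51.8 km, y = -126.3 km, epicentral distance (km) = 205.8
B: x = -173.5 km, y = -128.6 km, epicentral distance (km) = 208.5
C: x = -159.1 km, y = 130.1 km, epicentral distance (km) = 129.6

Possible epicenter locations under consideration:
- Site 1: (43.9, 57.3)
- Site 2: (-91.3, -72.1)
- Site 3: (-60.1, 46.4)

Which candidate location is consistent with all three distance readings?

Site 3

For each candidate, compare |candidate − station| to the reported distance:
Site 1: residuals A 22.0, B 77.5, C 86.1 → max 86.1 km
Site 2: residuals A 52.8, B 108.8, C 83.7 → max 108.8 km
Site 3: residuals A 0.0, B 0.0, C 0.0 → max 0.0 km
Only Site 3 has all residuals ≈ 0.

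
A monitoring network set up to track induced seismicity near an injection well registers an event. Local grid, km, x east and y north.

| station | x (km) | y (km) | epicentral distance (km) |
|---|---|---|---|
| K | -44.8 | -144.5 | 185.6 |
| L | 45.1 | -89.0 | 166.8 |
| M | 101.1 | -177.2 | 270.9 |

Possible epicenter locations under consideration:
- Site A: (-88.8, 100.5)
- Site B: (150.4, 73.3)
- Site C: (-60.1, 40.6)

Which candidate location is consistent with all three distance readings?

Site C

For each candidate, compare |candidate − station| to the reported distance:
Site A: residuals K 63.3, L 65.2, M 65.5 → max 65.5 km
Site B: residuals K 106.9, L 26.7, M 15.6 → max 106.9 km
Site C: residuals K 0.1, L 0.1, M 0.1 → max 0.1 km
Only Site C has all residuals ≈ 0.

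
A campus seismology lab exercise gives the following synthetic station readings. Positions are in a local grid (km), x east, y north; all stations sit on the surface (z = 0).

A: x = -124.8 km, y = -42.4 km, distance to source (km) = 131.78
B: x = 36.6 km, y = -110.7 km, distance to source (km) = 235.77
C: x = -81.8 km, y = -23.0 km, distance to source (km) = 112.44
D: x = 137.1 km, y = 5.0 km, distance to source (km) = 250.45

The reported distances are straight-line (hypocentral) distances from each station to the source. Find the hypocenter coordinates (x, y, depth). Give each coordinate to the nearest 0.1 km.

x ≈ -97.7 km, y ≈ 76.6 km, depth ≈ 49.7 km

Each station gives a sphere (x−x_i)² + (y−y_i)² + z² = d_i² (stations at z=0).
Subtracting the A sphere from B and C: z² cancels, leaving linear equations in x and y:
322.8 x − 136.6 y = -42000.27
86.0 x + 38.8 y = -5429.35
Solving: x ≈ -97.694, y ≈ 76.607 km (keep extra digits for the depth step; rounded: -97.7, 76.6).
Then from the A sphere: z² = 131.78² − (x + 124.8)² − (y + 42.4)² with x = -97.694, y = 76.607, so z ≈ 49.685 ≈ 49.7 km.
Check against D (with the unrounded solution): distance 250.45 ≈ 250.45 km. ✓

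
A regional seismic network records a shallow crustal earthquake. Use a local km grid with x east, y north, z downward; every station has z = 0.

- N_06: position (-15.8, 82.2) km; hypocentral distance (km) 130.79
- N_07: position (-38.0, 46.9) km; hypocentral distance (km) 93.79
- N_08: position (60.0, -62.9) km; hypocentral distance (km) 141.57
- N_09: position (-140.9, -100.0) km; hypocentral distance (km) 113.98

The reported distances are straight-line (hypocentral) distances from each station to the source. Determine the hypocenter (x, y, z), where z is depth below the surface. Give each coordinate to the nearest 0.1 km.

x ≈ -68.0 km, y ≈ -27.3 km, depth ≈ 48.9 km

Each station gives a sphere (x−x_i)² + (y−y_i)² + z² = d_i² (stations at z=0).
Subtracting the N_06 sphere from N_07 and N_08: z² cancels, leaving linear equations in x and y:
-44.4 x − 70.6 y = 4946.59
151.6 x − 290.2 y = -2386.11
Solving: x ≈ -67.999, y ≈ -27.300 km (keep extra digits for the depth step; rounded: -68.0, -27.3).
Then from the N_06 sphere: z² = 130.79² − (x + 15.8)² − (y − 82.2)² with x = -67.999, y = -27.300, so z ≈ 48.898 ≈ 48.9 km.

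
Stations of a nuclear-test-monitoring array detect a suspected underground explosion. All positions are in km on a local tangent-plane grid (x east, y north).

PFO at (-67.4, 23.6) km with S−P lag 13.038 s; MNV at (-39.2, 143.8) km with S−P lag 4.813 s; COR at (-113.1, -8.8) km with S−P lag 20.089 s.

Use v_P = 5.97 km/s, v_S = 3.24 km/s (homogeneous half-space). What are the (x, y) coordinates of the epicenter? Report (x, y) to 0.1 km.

Distance from S−P lag: d = Δt · v_P v_S / (v_P − v_S) = Δt · (5.97·3.24)/(5.97−3.24) ≈ 7.0853·Δt.
So d_PFO = 92.38, d_MNV = 34.10, d_COR = 142.34 km.
Circle about each station: (x + 67.4)² + (y − 23.6)² = 92.38²; (x + 39.2)² + (y − 143.8)² = 34.10²; (x + 113.1)² + (y + 8.8)² = 142.34².
Subtracting pairs of circle equations eliminates x²+y² and gives linear equations (the radical axes):
56.4 x + 240.4 y = 24486.61
-91.4 x − 64.8 y = -3957.28
Solving the 2×2 system: x ≈ -34.7, y ≈ 110.0 km.
Check against PFO (with the unrounded x, y): √((x + 67.4)²+(y − 23.6)²) = 92.38 ≈ 92.38 km. ✓

-34.7 km east, 110.0 km north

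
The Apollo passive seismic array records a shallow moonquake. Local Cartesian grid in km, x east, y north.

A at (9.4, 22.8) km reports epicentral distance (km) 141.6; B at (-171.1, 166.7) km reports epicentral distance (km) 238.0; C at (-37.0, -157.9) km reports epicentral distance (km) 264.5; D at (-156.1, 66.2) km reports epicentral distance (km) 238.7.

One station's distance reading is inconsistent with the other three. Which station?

C

Solve using three stations at a time. Using A, B, D (subtract circle equations pairwise → linear system) gives (x, y) ≈ (66.5, 152.5).
Distances from that point to each station vs reported:
  A: calculated 141.7 vs reported 141.6 → residual 0.1 km
  B: calculated 238.0 vs reported 238.0 → residual 0.0 km
  C: calculated 327.2 vs reported 264.5 → residual 62.7 km
  D: calculated 238.7 vs reported 238.7 → residual 0.0 km
A, B, D are mutually consistent (residuals ≈ 0); C is off by 62.7 km.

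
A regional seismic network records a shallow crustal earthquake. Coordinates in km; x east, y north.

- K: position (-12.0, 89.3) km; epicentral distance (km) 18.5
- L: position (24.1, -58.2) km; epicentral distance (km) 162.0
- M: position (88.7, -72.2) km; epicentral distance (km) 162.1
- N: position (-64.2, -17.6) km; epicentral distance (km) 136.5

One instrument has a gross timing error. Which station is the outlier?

M

Solve using three stations at a time. Using K, L, N (subtract circle equations pairwise → linear system) gives (x, y) ≈ (1.3, 102.2).
Distances from that point to each station vs reported:
  K: calculated 18.5 vs reported 18.5 → residual 0.0 km
  L: calculated 162.0 vs reported 162.0 → residual 0.0 km
  M: calculated 195.1 vs reported 162.1 → residual 33.0 km
  N: calculated 136.5 vs reported 136.5 → residual 0.0 km
K, L, N are mutually consistent (residuals ≈ 0); M is off by 33.0 km.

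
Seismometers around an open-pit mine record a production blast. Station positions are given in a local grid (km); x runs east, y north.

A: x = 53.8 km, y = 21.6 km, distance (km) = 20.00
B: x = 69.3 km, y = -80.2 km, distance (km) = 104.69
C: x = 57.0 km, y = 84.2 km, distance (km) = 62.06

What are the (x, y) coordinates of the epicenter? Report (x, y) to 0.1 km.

73.6 km east, 24.4 km north

Circle about each station: (x − 53.8)² + (y − 21.6)² = 20.00²; (x − 69.3)² + (y + 80.2)² = 104.69²; (x − 57.0)² + (y − 84.2)² = 62.06².
Subtracting the A equation from the B and C equations removes the quadratic terms:
31.0 x − 203.6 y = -2686.47
6.4 x + 125.2 y = 3526.20
Solving the 2×2 system: x ≈ 73.6, y ≈ 24.4 km.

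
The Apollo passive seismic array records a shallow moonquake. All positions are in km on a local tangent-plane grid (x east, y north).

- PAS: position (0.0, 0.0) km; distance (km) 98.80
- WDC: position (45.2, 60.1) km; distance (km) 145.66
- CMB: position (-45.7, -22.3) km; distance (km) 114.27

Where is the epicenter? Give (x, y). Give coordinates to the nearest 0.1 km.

Circle about each station: x² + y² = 98.80²; (x − 45.2)² + (y − 60.1)² = 145.66²; (x + 45.7)² + (y + 22.3)² = 114.27².
Subtracting the PAS equation from the WDC and CMB equations removes the quadratic terms:
90.4 x + 120.2 y = -5800.35
-91.4 x − 44.6 y = -710.41
Solving the 2×2 system: x ≈ 49.5, y ≈ -85.5 km.

x ≈ 49.5 km, y ≈ -85.5 km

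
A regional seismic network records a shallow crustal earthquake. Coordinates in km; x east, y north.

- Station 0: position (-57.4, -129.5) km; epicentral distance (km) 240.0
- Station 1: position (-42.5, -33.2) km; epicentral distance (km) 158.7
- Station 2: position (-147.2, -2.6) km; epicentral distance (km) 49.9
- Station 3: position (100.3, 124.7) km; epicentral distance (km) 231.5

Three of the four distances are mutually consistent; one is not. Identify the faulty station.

Solve using three stations at a time. Using Station 0, Station 1, Station 3 (subtract circle equations pairwise → linear system) gives (x, y) ≈ (-129.8, 99.3).
Distances from that point to each station vs reported:
  Station 0: calculated 240.0 vs reported 240.0 → residual 0.0 km
  Station 1: calculated 158.7 vs reported 158.7 → residual 0.0 km
  Station 2: calculated 103.4 vs reported 49.9 → residual 53.5 km
  Station 3: calculated 231.5 vs reported 231.5 → residual 0.0 km
Station 0, Station 1, Station 3 are mutually consistent (residuals ≈ 0); Station 2 is off by 53.5 km.

Station 2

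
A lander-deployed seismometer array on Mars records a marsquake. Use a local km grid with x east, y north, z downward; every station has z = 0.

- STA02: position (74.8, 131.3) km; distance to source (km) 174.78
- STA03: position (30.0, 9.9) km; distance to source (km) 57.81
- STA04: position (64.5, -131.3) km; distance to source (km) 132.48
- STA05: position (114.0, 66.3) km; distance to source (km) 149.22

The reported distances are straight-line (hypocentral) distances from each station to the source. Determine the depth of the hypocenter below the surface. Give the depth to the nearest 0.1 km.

Each station gives a sphere (x−x_i)² + (y−y_i)² + z² = d_i² (stations at z=0).
Subtracting the STA02 sphere from STA03 and STA04: z² cancels, leaving linear equations in x and y:
-89.6 x − 242.8 y = 5369.33
-20.6 x − 525.2 y = 11562.31
Solving: x ≈ -0.301, y ≈ -22.003 km (keep extra digits for the depth step; rounded: -0.3, -22.0).
Then from the STA02 sphere: z² = 174.78² − (x − 74.8)² − (y − 131.3)² with x = -0.301, y = -22.003, so z ≈ 37.498 ≈ 37.5 km.
Check against STA05 (with the unrounded solution): distance 149.23 ≈ 149.22 km. ✓

z ≈ 37.5 km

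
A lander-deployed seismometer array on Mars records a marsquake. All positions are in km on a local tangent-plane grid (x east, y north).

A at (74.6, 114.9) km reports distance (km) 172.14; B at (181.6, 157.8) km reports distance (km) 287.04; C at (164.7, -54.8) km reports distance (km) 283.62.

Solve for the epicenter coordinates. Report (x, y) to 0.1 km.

(-91.0, 67.9)

Circle about each station: (x − 74.6)² + (y − 114.9)² = 172.14²; (x − 181.6)² + (y − 157.8)² = 287.04²; (x − 164.7)² + (y + 54.8)² = 283.62².
Subtracting the A equation from the B and C equations removes the quadratic terms:
214.0 x + 85.8 y = -13647.55
180.2 x − 339.4 y = -39446.16
Solving the 2×2 system: x ≈ -91.0, y ≈ 67.9 km.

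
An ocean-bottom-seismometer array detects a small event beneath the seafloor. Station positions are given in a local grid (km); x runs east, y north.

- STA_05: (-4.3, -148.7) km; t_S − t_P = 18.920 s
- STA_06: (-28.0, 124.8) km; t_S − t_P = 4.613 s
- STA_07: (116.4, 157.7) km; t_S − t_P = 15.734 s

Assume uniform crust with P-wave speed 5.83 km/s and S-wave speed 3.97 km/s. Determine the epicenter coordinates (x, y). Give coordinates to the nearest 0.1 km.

(-63.0, 79.3)

Distance from S−P lag: d = Δt · v_P v_S / (v_P − v_S) = Δt · (5.83·3.97)/(5.83−3.97) ≈ 12.4436·Δt.
So d_STA_05 = 235.43, d_STA_06 = 57.40, d_STA_07 = 195.79 km.
Circle about each station: (x + 4.3)² + (y + 148.7)² = 235.43²; (x + 28.0)² + (y − 124.8)² = 57.40²; (x − 116.4)² + (y − 157.7)² = 195.79².
Subtracting pairs of circle equations eliminates x²+y² and gives linear equations (the radical axes):
-47.4 x + 547.0 y = 46361.38
241.4 x + 612.8 y = 33381.63
Solving the 2×2 system: x ≈ -63.0, y ≈ 79.3 km.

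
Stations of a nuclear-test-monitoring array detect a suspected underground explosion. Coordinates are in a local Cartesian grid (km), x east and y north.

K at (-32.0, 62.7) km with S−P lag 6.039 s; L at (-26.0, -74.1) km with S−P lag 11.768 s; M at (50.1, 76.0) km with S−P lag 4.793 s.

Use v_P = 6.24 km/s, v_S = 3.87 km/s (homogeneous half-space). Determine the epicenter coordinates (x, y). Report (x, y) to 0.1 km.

Distance from S−P lag: d = Δt · v_P v_S / (v_P − v_S) = Δt · (6.24·3.87)/(6.24−3.87) ≈ 10.1894·Δt.
So d_K = 61.53, d_L = 119.91, d_M = 48.84 km.
Circle about each station: (x + 32.0)² + (y − 62.7)² = 61.53²; (x + 26.0)² + (y + 74.1)² = 119.91²; (x − 50.1)² + (y − 76.0)² = 48.84².
Subtracting the K equation from the L and M equations removes the quadratic terms:
12.0 x − 273.6 y = -9380.95
164.2 x + 26.6 y = 4731.32
Solving the 2×2 system: x ≈ 23.1, y ≈ 35.3 km.
Check against K (with the unrounded x, y): √((x + 32.0)²+(y − 62.7)²) = 61.53 ≈ 61.53 km. ✓

(23.1, 35.3)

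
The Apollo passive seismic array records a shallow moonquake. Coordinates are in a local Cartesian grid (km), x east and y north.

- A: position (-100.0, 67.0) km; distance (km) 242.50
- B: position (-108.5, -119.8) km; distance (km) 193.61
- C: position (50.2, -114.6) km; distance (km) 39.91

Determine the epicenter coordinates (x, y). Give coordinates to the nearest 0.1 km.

Circle about each station: (x + 100.0)² + (y − 67.0)² = 242.50²; (x + 108.5)² + (y + 119.8)² = 193.61²; (x − 50.2)² + (y + 114.6)² = 39.91².
Subtracting pairs of circle equations eliminates x²+y² and gives linear equations (the radical axes):
-17.0 x − 373.6 y = 32956.71
300.4 x − 363.2 y = 58377.64
Solving the 2×2 system: x ≈ 83.1, y ≈ -92.0 km.
Check against A (with the unrounded x, y): √((x + 100.0)²+(y − 67.0)²) = 242.50 ≈ 242.50 km. ✓

(83.1, -92.0)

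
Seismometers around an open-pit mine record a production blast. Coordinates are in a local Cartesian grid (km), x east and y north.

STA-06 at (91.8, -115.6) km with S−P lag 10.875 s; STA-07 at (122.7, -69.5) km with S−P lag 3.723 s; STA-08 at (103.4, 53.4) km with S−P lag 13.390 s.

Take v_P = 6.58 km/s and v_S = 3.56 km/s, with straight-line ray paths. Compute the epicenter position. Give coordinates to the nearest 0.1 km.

Distance from S−P lag: d = Δt · v_P v_S / (v_P − v_S) = Δt · (6.58·3.56)/(6.58−3.56) ≈ 7.7566·Δt.
So d_STA-06 = 84.35, d_STA-07 = 28.88, d_STA-08 = 103.86 km.
Circle about each station: (x − 91.8)² + (y + 115.6)² = 84.35²; (x − 122.7)² + (y + 69.5)² = 28.88²; (x − 103.4)² + (y − 53.4)² = 103.86².
Subtracting pairs of circle equations eliminates x²+y² and gives linear equations (the radical axes):
61.8 x + 92.2 y = 4375.81
23.2 x + 338.0 y = -11919.46
Solving the 2×2 system: x ≈ 137.5, y ≈ -44.7 km.

(137.5, -44.7)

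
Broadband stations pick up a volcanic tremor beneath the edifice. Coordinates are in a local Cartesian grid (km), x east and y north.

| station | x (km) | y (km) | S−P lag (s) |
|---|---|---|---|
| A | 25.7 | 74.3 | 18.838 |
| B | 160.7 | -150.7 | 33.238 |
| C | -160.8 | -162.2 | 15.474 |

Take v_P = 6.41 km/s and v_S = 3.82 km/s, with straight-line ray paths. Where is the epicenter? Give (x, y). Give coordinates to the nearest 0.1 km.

Distance from S−P lag: d = Δt · v_P v_S / (v_P − v_S) = Δt · (6.41·3.82)/(6.41−3.82) ≈ 9.4541·Δt.
So d_A = 178.10, d_B = 314.24, d_C = 146.29 km.
Circle about each station: (x − 25.7)² + (y − 74.3)² = 178.10²; (x − 160.7)² + (y + 150.7)² = 314.24²; (x + 160.8)² + (y + 162.2)² = 146.29².
Subtracting the A equation from the B and C equations removes the quadratic terms:
270.0 x − 450.0 y = -24673.17
-373.0 x − 473.0 y = 56303.35
Solving the 2×2 system: x ≈ -125.2, y ≈ -20.3 km.

-125.2 km east, -20.3 km north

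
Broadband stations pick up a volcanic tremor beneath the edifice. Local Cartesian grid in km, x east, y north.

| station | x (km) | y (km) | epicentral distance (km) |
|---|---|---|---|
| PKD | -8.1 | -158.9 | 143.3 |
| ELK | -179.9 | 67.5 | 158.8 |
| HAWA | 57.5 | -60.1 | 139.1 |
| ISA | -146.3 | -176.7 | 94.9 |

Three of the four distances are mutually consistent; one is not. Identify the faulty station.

Solve using three stations at a time. Using PKD, ELK, ISA (subtract circle equations pairwise → linear system) gives (x, y) ≈ (-129.8, -83.2).
Distances from that point to each station vs reported:
  PKD: calculated 143.3 vs reported 143.3 → residual 0.0 km
  ELK: calculated 158.8 vs reported 158.8 → residual 0.0 km
  HAWA: calculated 188.7 vs reported 139.1 → residual 49.6 km
  ISA: calculated 94.9 vs reported 94.9 → residual 0.0 km
PKD, ELK, ISA are mutually consistent (residuals ≈ 0); HAWA is off by 49.6 km.

HAWA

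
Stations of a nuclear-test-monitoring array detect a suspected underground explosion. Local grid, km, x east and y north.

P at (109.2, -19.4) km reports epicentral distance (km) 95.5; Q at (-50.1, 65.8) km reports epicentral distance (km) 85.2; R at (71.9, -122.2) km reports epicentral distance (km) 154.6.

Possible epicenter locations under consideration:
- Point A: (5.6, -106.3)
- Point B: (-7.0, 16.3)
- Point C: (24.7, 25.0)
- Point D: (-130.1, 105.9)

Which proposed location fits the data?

Point C

For each candidate, compare |candidate − station| to the reported distance:
Point A: residuals P 39.7, Q 95.7, R 86.4 → max 95.7 km
Point B: residuals P 26.1, Q 19.6, R 4.8 → max 26.1 km
Point C: residuals P 0.0, Q 0.0, R 0.0 → max 0.0 km
Point D: residuals P 174.6, Q 4.3, R 150.1 → max 174.6 km
Only Point C has all residuals ≈ 0.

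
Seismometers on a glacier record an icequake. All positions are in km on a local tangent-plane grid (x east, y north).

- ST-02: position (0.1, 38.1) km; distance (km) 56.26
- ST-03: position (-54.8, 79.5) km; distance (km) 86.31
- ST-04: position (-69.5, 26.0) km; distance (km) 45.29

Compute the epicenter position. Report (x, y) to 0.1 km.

-36.3 km east, -4.8 km north

Circle about each station: (x − 0.1)² + (y − 38.1)² = 56.26²; (x + 54.8)² + (y − 79.5)² = 86.31²; (x + 69.5)² + (y − 26.0)² = 45.29².
Subtracting pairs of circle equations eliminates x²+y² and gives linear equations (the radical axes):
-109.8 x + 82.8 y = 3587.44
-139.2 x − 24.2 y = 5168.63
Solving the 2×2 system: x ≈ -36.3, y ≈ -4.8 km.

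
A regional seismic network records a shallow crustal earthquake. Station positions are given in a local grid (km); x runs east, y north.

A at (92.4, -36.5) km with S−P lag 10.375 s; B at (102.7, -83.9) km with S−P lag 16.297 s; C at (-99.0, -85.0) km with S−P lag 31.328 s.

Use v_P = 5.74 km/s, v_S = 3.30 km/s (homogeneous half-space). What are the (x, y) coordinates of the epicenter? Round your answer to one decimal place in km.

Distance from S−P lag: d = Δt · v_P v_S / (v_P − v_S) = Δt · (5.74·3.30)/(5.74−3.30) ≈ 7.7631·Δt.
So d_A = 80.54, d_B = 126.52, d_C = 243.20 km.
Circle about each station: (x − 92.4)² + (y + 36.5)² = 80.54²; (x − 102.7)² + (y + 83.9)² = 126.52²; (x + 99.0)² + (y + 85.0)² = 243.20².
Subtracting pairs of circle equations eliminates x²+y² and gives linear equations (the radical axes):
20.6 x − 94.8 y = -1804.13
-382.8 x − 97.0 y = -45503.56
Solving the 2×2 system: x ≈ 108.1, y ≈ 42.5 km.

(108.1, 42.5)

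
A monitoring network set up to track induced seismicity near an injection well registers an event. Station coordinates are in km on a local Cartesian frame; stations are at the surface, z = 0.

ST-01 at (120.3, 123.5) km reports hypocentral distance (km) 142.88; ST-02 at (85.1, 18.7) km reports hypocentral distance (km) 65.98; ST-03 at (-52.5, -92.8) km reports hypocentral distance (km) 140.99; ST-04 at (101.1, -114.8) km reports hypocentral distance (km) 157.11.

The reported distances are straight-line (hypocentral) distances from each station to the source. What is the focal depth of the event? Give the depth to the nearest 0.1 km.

30.1 km

Each station gives a sphere (x−x_i)² + (y−y_i)² + z² = d_i² (stations at z=0).
Subtracting the ST-01 sphere from ST-02 and ST-03: z² cancels, leaving linear equations in x and y:
-70.4 x − 209.6 y = -6071.31
-345.6 x − 432.6 y = -17819.74
Solving: x ≈ 26.405, y ≈ 20.097 km (keep extra digits for the depth step; rounded: 26.4, 20.1).
Then from the ST-01 sphere: z² = 142.88² − (x − 120.3)² − (y − 123.5)² with x = 26.405, y = 20.097, so z ≈ 30.104 ≈ 30.1 km.
Check against ST-04 (with the unrounded solution): distance 157.11 ≈ 157.11 km. ✓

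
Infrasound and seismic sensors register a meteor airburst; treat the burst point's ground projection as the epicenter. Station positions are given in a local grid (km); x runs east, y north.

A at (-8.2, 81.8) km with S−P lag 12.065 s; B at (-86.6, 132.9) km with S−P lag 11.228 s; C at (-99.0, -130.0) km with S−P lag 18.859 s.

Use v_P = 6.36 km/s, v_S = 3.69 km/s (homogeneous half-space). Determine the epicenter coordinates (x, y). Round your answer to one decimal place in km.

(-103.7, 35.7)

Distance from S−P lag: d = Δt · v_P v_S / (v_P − v_S) = Δt · (6.36·3.69)/(6.36−3.69) ≈ 8.7897·Δt.
So d_A = 106.05, d_B = 98.69, d_C = 165.76 km.
Circle about each station: (x + 8.2)² + (y − 81.8)² = 106.05²; (x + 86.6)² + (y − 132.9)² = 98.69²; (x + 99.0)² + (y + 130.0)² = 165.76².
Subtracting pairs of circle equations eliminates x²+y² and gives linear equations (the radical axes):
-156.8 x + 102.2 y = 19910.38
-181.6 x − 423.6 y = 3712.74
Solving the 2×2 system: x ≈ -103.7, y ≈ 35.7 km.
Check against A (with the unrounded x, y): √((x + 8.2)²+(y − 81.8)²) = 106.06 ≈ 106.05 km. ✓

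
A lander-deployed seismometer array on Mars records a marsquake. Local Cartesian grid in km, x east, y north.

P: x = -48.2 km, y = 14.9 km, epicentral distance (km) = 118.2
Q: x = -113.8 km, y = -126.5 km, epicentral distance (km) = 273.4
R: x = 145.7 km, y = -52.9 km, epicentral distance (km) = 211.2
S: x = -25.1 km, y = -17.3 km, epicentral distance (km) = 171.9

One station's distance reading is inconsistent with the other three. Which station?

S

Solve using three stations at a time. Using P, Q, R (subtract circle equations pairwise → linear system) gives (x, y) ≈ (16.3, 114.0).
Distances from that point to each station vs reported:
  P: calculated 118.2 vs reported 118.2 → residual 0.0 km
  Q: calculated 273.4 vs reported 273.4 → residual 0.0 km
  R: calculated 211.2 vs reported 211.2 → residual 0.0 km
  S: calculated 137.6 vs reported 171.9 → residual 34.3 km
P, Q, R are mutually consistent (residuals ≈ 0); S is off by 34.3 km.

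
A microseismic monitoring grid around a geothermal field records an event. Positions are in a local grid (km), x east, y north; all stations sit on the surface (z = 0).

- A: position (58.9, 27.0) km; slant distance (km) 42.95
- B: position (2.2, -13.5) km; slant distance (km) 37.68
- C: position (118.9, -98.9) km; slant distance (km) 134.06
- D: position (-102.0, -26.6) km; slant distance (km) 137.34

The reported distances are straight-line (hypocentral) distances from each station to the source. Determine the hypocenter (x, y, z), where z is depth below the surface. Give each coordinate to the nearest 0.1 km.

Each station gives a sphere (x−x_i)² + (y−y_i)² + z² = d_i² (stations at z=0).
Subtracting the A sphere from B and C: z² cancels, leaving linear equations in x and y:
-113.4 x − 81.0 y = -3586.20
120.0 x − 251.8 y = 3592.83
Solving: x ≈ 31.197, y ≈ 0.599 km (keep extra digits for the depth step; rounded: 31.2, 0.6).
Then from the A sphere: z² = 42.95² − (x − 58.9)² − (y − 27.0)² with x = 31.197, y = 0.599, so z ≈ 19.500 ≈ 19.5 km.
Check against D (with the unrounded solution): distance 137.34 ≈ 137.34 km. ✓

x ≈ 31.2 km, y ≈ 0.6 km, depth ≈ 19.5 km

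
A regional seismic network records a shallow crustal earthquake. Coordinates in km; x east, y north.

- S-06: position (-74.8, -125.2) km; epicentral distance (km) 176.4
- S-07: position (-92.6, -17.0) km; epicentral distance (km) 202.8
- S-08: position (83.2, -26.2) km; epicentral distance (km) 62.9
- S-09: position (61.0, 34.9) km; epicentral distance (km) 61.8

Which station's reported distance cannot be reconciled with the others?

S-09

Solve using three stations at a time. Using S-06, S-07, S-08 (subtract circle equations pairwise → linear system) gives (x, y) ≈ (97.6, -87.5).
Distances from that point to each station vs reported:
  S-06: calculated 176.4 vs reported 176.4 → residual 0.0 km
  S-07: calculated 202.8 vs reported 202.8 → residual 0.0 km
  S-08: calculated 63.0 vs reported 62.9 → residual 0.1 km
  S-09: calculated 127.8 vs reported 61.8 → residual 66.0 km
S-06, S-07, S-08 are mutually consistent (residuals ≈ 0); S-09 is off by 66.0 km.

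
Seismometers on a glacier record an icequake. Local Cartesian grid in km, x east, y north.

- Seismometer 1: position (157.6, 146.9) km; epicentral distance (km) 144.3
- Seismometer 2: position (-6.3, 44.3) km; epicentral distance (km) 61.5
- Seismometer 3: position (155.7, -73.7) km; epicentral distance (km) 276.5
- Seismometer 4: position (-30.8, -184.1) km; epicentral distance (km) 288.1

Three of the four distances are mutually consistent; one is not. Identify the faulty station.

Seismometer 3

Solve using three stations at a time. Using Seismometer 1, Seismometer 2, Seismometer 4 (subtract circle equations pairwise → linear system) gives (x, y) ≈ (21.4, 99.2).
Distances from that point to each station vs reported:
  Seismometer 1: calculated 144.3 vs reported 144.3 → residual 0.0 km
  Seismometer 2: calculated 61.5 vs reported 61.5 → residual 0.0 km
  Seismometer 3: calculated 219.0 vs reported 276.5 → residual 57.5 km
  Seismometer 4: calculated 288.1 vs reported 288.1 → residual 0.0 km
Seismometer 1, Seismometer 2, Seismometer 4 are mutually consistent (residuals ≈ 0); Seismometer 3 is off by 57.5 km.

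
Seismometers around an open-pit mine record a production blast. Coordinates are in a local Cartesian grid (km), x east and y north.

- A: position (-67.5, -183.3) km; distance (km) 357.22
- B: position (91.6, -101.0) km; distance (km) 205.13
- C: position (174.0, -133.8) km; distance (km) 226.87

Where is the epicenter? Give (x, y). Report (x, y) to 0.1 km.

(159.4, 92.6)

Circle about each station: (x + 67.5)² + (y + 183.3)² = 357.22²; (x − 91.6)² + (y + 101.0)² = 205.13²; (x − 174.0)² + (y + 133.8)² = 226.87².
Subtracting the A equation from the B and C equations removes the quadratic terms:
318.2 x + 164.6 y = 65964.23
483.0 x + 99.0 y = 86159.43
Solving the 2×2 system: x ≈ 159.4, y ≈ 92.6 km.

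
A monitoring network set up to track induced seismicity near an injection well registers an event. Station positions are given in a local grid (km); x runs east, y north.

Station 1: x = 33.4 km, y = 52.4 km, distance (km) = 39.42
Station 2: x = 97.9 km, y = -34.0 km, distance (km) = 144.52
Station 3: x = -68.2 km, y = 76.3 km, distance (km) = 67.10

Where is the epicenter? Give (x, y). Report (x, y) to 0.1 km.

-1.3 km east, 71.1 km north

Circle about each station: (x − 33.4)² + (y − 52.4)² = 39.42²; (x − 97.9)² + (y + 34.0)² = 144.52²; (x + 68.2)² + (y − 76.3)² = 67.10².
Subtracting the Station 1 equation from the Station 2 and Station 3 equations removes the quadratic terms:
129.0 x − 172.8 y = -12453.00
-203.2 x + 47.8 y = 3663.14
Solving the 2×2 system: x ≈ -1.3, y ≈ 71.1 km.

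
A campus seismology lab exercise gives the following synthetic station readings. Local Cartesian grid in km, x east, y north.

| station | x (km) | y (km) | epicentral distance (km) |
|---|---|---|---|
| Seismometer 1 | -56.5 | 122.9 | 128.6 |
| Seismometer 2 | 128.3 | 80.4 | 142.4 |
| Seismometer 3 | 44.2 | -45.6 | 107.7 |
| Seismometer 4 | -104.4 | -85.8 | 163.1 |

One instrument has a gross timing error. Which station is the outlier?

Solve using three stations at a time. Using Seismometer 2, Seismometer 3, Seismometer 4 (subtract circle equations pairwise → linear system) gives (x, y) ≈ (-10.2, 47.3).
Distances from that point to each station vs reported:
  Seismometer 1: calculated 88.6 vs reported 128.6 → residual 40.0 km
  Seismometer 2: calculated 142.4 vs reported 142.4 → residual 0.0 km
  Seismometer 3: calculated 107.7 vs reported 107.7 → residual 0.0 km
  Seismometer 4: calculated 163.1 vs reported 163.1 → residual 0.0 km
Seismometer 2, Seismometer 3, Seismometer 4 are mutually consistent (residuals ≈ 0); Seismometer 1 is off by 40.0 km.

Seismometer 1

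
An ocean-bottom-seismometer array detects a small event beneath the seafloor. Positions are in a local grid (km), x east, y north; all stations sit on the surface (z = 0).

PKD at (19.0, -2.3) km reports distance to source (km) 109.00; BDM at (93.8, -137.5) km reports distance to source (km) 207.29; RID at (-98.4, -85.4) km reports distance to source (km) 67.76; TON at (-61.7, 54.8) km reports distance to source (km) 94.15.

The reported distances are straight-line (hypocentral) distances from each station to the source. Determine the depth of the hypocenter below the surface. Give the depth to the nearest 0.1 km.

depth ≈ 35.3 km

Each station gives a sphere (x−x_i)² + (y−y_i)² + z² = d_i² (stations at z=0).
Subtracting the PKD sphere from BDM and RID: z² cancels, leaving linear equations in x and y:
149.6 x − 270.4 y = -3749.74
-234.8 x − 166.2 y = 23899.01
Solving: x ≈ -80.195, y ≈ -30.501 km (keep extra digits for the depth step; rounded: -80.2, -30.5).
Then from the PKD sphere: z² = 109.00² − (x − 19.0)² − (y + 2.3)² with x = -80.195, y = -30.501, so z ≈ 35.300 ≈ 35.3 km.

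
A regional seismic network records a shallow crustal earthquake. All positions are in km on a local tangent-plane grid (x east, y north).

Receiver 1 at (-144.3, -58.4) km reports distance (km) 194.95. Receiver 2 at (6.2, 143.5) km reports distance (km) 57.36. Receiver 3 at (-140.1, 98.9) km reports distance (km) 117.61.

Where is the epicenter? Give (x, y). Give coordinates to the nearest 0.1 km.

(-22.6, 93.9)

Circle about each station: (x + 144.3)² + (y + 58.4)² = 194.95²; (x − 6.2)² + (y − 143.5)² = 57.36²; (x + 140.1)² + (y − 98.9)² = 117.61².
Subtracting pairs of circle equations eliminates x²+y² and gives linear equations (the radical axes):
301.0 x + 403.8 y = 31112.97
8.4 x + 314.6 y = 29349.56
Solving the 2×2 system: x ≈ -22.6, y ≈ 93.9 km.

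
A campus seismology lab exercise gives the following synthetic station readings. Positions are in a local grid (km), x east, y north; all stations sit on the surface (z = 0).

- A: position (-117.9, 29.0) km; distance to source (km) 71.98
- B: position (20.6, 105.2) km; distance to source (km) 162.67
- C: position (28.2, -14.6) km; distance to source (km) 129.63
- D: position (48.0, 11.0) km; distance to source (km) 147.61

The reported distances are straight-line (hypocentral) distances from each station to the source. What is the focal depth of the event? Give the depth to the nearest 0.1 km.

z ≈ 57.3 km

Each station gives a sphere (x−x_i)² + (y−y_i)² + z² = d_i² (stations at z=0).
Subtracting the A sphere from B and C: z² cancels, leaving linear equations in x and y:
277.0 x + 152.4 y = -24530.42
292.2 x − 87.2 y = -25355.83
Solving: x ≈ -87.402, y ≈ -2.100 km (keep extra digits for the depth step; rounded: -87.4, -2.1).
Then from the A sphere: z² = 71.98² − (x + 117.9)² − (y − 29.0)² with x = -87.402, y = -2.100, so z ≈ 57.304 ≈ 57.3 km.
Check against D (with the unrounded solution): distance 147.61 ≈ 147.61 km. ✓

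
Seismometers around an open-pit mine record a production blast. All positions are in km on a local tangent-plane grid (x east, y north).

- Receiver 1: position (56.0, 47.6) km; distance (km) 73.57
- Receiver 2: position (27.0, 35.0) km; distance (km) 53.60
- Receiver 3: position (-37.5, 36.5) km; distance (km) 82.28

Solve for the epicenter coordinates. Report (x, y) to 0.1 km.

(23.7, -18.5)

Circle about each station: (x − 56.0)² + (y − 47.6)² = 73.57²; (x − 27.0)² + (y − 35.0)² = 53.60²; (x + 37.5)² + (y − 36.5)² = 82.28².
Subtracting the Receiver 1 equation from the Receiver 2 and Receiver 3 equations removes the quadratic terms:
-58.0 x − 25.2 y = -908.18
-187.0 x − 22.2 y = -4020.71
Solving the 2×2 system: x ≈ 23.7, y ≈ -18.5 km.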